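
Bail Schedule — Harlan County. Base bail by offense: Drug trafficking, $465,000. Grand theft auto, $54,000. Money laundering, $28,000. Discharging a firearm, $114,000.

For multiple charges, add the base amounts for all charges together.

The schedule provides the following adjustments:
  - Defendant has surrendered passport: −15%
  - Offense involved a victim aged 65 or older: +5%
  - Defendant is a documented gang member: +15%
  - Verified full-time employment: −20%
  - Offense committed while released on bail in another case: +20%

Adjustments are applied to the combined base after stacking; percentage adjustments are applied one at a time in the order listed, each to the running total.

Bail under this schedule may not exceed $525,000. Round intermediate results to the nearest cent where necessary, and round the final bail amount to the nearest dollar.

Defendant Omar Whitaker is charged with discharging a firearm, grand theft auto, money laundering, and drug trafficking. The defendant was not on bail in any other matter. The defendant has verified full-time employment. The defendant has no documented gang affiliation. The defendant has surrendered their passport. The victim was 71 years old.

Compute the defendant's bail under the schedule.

$471,954

Base amounts from the schedule: discharging a firearm $114,000; grand theft auto $54,000; money laundering $28,000; drug trafficking $465,000.
Stacking rule: sum of all bases. $114,000 + $54,000 + $28,000 + $465,000 = $661,000.
Defendant has surrendered passport (−15%): $661,000 × 0.85 = $561,850.
Offense involved a victim aged 65 or older (+5%): $561,850 × 1.05 = $589,942.50.
Verified full-time employment (−20%): $589,942.50 × 0.8 = $471,954.
$471,954 is within the $525,000 maximum.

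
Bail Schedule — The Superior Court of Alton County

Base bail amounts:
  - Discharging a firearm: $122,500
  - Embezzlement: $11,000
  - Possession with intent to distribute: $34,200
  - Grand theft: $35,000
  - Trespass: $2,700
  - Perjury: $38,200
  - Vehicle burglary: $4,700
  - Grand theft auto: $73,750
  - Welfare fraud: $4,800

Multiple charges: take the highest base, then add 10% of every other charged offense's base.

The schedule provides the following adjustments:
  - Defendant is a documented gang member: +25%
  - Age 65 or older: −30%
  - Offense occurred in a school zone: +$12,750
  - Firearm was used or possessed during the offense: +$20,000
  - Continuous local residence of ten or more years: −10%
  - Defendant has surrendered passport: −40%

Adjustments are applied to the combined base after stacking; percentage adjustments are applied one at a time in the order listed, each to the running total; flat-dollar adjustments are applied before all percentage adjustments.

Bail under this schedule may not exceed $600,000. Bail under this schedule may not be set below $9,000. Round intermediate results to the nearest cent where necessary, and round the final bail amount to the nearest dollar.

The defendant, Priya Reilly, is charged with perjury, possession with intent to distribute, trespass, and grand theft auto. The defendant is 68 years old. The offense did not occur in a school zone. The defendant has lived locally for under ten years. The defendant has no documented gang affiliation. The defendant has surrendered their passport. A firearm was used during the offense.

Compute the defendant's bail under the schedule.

Base amounts from the schedule: perjury $38,200; possession with intent to distribute $34,200; trespass $2,700; grand theft auto $73,750.
Stacking rule: highest base plus 10% of each additional charge. Highest is grand theft auto at $73,750. Additional: $38,200 × 10% = $3,820; $34,200 × 10% = $3,420; $2,700 × 10% = $270. Combined base = $73,750 + $7,510 = $81,260.
Firearm was used or possessed during the offense (+$20,000 flat): $81,260 + $20,000 = $101,260.
Age 65 or older (−30%): $101,260 × 0.7 = $70,882.
Defendant has surrendered passport (−40%): $70,882 × 0.6 = $42,529.20.
$42,529.20 is within the $600,000 maximum.
$42,529.20 is at or above the $9,000 minimum.
Rounded to the nearest dollar: $42,529.

$42,529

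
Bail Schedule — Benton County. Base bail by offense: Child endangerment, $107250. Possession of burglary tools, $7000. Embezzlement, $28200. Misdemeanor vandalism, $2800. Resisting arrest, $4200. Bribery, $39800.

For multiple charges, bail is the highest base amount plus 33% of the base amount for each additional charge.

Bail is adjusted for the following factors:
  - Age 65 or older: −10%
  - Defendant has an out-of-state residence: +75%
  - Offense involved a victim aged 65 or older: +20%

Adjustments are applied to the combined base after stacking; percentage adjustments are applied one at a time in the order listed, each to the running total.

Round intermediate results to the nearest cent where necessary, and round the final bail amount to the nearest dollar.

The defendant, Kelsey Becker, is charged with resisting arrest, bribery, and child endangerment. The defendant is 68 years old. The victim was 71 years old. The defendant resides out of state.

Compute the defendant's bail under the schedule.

$230145

Base amounts from the schedule: resisting arrest $4200; bribery $39800; child endangerment $107250.
Stacking rule: highest base plus 33% of each additional charge. Highest is child endangerment at $107250. Additional: $4200 × 33% = $1386; $39800 × 33% = $13134. Combined base = $107250 + $14520 = $121770.
Age 65 or older (−10%): $121770 × 0.9 = $109593.
Defendant has an out-of-state residence (+75%): $109593 × 1.75 = $191787.75.
Offense involved a victim aged 65 or older (+20%): $191787.75 × 1.2 = $230145.30.
Rounded to the nearest dollar: $230145.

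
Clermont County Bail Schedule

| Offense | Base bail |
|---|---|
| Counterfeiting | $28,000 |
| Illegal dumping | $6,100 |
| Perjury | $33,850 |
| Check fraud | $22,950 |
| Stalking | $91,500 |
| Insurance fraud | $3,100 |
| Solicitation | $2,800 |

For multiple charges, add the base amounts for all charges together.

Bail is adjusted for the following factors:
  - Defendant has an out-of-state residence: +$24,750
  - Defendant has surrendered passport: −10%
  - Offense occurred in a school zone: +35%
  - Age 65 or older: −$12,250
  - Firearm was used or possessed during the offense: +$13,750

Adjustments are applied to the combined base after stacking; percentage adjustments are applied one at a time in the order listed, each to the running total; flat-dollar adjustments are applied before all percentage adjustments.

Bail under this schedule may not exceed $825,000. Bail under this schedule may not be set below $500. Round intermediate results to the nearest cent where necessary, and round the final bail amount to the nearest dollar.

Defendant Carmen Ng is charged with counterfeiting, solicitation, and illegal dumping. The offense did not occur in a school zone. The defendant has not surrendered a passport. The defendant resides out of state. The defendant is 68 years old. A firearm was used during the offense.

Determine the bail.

Base amounts from the schedule: counterfeiting $28,000; solicitation $2,800; illegal dumping $6,100.
Stacking rule: sum of all bases. $28,000 + $2,800 + $6,100 = $36,900.
Defendant has an out-of-state residence (+$24,750 flat): $36,900 + $24,750 = $61,650.
Age 65 or older (−$12,250 flat): $61,650 − $12,250 = $49,400.
Firearm was used or possessed during the offense (+$13,750 flat): $49,400 + $13,750 = $63,150.
$63,150 is within the $825,000 maximum.
$63,150 is at or above the $500 minimum.

$63,150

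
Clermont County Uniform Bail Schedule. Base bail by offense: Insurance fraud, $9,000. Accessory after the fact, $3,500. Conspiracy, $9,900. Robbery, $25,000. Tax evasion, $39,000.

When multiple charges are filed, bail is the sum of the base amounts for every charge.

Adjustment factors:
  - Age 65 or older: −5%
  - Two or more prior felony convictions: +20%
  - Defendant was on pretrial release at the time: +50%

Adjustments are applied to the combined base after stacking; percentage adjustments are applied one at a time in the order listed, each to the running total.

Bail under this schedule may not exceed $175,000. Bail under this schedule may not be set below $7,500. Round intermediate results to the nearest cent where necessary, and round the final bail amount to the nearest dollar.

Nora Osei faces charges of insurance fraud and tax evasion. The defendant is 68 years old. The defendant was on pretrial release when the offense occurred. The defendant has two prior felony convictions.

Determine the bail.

Base amounts from the schedule: insurance fraud $9,000; tax evasion $39,000.
Stacking rule: sum of all bases. $9,000 + $39,000 = $48,000.
Age 65 or older (−5%): $48,000 × 0.95 = $45,600.
Two or more prior felony convictions (+20%): $45,600 × 1.2 = $54,720.
Defendant was on pretrial release at the time (+50%): $54,720 × 1.5 = $82,080.
$82,080 is within the $175,000 maximum.
$82,080 is at or above the $7,500 minimum.

$82,080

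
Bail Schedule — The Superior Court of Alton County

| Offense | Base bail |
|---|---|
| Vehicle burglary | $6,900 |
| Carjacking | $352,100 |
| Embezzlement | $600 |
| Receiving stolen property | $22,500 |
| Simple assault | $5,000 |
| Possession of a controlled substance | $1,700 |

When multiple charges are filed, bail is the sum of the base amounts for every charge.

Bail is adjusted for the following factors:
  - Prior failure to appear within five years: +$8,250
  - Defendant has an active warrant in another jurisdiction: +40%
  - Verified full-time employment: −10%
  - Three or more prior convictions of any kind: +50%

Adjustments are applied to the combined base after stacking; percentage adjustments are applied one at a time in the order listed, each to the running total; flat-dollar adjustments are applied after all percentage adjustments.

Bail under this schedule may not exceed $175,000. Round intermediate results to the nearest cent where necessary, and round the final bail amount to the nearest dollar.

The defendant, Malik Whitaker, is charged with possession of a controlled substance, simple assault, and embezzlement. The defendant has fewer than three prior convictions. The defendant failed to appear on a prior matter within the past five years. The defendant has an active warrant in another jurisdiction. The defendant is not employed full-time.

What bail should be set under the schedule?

Base amounts from the schedule: possession of a controlled substance $1,700; simple assault $5,000; embezzlement $600.
Stacking rule: sum of all bases. $1,700 + $5,000 + $600 = $7,300.
Defendant has an active warrant in another jurisdiction (+40%): $7,300 × 1.4 = $10,220.
Prior failure to appear within five years (+$8,250 flat): $10,220 + $8,250 = $18,470.
$18,470 is within the $175,000 maximum.

$18,470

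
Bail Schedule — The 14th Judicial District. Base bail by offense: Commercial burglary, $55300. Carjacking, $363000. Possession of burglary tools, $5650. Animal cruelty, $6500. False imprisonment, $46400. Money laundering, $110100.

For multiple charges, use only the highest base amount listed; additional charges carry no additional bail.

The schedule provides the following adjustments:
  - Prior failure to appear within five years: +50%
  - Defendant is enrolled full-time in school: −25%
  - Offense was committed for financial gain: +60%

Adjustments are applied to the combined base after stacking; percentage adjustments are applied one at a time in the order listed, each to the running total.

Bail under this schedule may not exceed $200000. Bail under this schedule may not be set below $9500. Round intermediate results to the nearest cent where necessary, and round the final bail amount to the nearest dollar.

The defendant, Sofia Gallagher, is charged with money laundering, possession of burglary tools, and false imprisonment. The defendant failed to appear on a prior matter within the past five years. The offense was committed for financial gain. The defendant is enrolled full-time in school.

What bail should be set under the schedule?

$198180

Base amounts from the schedule: money laundering $110100; possession of burglary tools $5650; false imprisonment $46400.
Stacking rule: use the highest base only. Highest is money laundering at $110100. Combined base = $110100.
Prior failure to appear within five years (+50%): $110100 × 1.5 = $165150.
Defendant is enrolled full-time in school (−25%): $165150 × 0.75 = $123862.50.
Offense was committed for financial gain (+60%): $123862.50 × 1.6 = $198180.
$198180 is within the $200000 maximum.
$198180 is at or above the $9500 minimum.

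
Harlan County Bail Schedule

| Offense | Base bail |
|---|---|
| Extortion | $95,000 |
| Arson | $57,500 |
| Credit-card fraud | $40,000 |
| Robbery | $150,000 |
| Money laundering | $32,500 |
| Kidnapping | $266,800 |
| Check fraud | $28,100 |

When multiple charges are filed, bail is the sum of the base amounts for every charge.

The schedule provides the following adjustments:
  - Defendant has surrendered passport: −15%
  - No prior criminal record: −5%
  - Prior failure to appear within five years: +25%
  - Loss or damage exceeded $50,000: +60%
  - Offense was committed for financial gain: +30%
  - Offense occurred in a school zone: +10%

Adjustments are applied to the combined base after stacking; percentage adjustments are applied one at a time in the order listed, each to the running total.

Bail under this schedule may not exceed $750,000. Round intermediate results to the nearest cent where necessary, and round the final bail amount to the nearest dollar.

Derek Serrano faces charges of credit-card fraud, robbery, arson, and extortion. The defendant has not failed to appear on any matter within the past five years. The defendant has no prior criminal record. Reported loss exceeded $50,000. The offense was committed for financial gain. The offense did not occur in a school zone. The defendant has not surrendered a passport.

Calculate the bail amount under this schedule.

Base amounts from the schedule: credit-card fraud $40,000; robbery $150,000; arson $57,500; extortion $95,000.
Stacking rule: sum of all bases. $40,000 + $150,000 + $57,500 + $95,000 = $342,500.
No prior criminal record (−5%): $342,500 × 0.95 = $325,375.
Loss or damage exceeded $50,000 (+60%): $325,375 × 1.6 = $520,600.
Offense was committed for financial gain (+30%): $520,600 × 1.3 = $676,780.
$676,780 is within the $750,000 maximum.

$676,780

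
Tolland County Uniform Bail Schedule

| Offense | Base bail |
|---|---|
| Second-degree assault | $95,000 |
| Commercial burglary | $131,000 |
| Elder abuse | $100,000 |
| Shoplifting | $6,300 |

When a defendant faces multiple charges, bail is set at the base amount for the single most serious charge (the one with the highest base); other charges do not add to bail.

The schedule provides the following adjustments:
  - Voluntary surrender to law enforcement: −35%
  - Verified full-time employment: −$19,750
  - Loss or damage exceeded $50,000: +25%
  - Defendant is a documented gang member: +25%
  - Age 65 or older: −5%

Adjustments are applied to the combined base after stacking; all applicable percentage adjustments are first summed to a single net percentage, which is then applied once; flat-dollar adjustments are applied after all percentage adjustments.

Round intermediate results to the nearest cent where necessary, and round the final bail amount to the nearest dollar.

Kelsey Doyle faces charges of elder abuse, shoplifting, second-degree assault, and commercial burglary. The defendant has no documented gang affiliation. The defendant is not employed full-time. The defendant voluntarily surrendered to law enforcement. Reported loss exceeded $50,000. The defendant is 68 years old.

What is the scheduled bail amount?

Base amounts from the schedule: elder abuse $100,000; shoplifting $6,300; second-degree assault $95,000; commercial burglary $131,000.
Stacking rule: use the highest base only. Highest is commercial burglary at $131,000. Combined base = $131,000.
Net percentage adjustment: −35% +25% −5% = −15%. $131,000 × 0.85 = $111,350.

$111,350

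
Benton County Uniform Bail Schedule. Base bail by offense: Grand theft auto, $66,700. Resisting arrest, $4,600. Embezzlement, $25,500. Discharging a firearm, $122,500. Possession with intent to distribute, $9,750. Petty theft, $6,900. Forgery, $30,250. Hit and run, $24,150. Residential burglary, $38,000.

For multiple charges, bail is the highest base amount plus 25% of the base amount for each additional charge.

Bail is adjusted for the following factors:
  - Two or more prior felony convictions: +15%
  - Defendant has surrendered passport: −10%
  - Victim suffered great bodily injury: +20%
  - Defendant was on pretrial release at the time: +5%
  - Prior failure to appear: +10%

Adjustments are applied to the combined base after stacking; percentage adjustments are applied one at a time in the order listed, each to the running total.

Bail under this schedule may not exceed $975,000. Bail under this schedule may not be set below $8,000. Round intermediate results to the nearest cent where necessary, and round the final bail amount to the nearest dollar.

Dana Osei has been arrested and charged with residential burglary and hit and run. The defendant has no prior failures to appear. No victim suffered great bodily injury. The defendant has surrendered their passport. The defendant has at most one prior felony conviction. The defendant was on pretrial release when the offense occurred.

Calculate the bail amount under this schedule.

Base amounts from the schedule: residential burglary $38,000; hit and run $24,150.
Stacking rule: highest base plus 25% of each additional charge. Highest is residential burglary at $38,000. Additional: $24,150 × 25% = $6,037.50. Combined base = $38,000 + $6,037.50 = $44,037.50.
Defendant has surrendered passport (−10%): $44,037.50 × 0.9 = $39,633.75.
Defendant was on pretrial release at the time (+5%): $39,633.75 × 1.05 = $41,615.44.
$41,615.44 is within the $975,000 maximum.
$41,615.44 is at or above the $8,000 minimum.
Rounded to the nearest dollar: $41,615.

$41,615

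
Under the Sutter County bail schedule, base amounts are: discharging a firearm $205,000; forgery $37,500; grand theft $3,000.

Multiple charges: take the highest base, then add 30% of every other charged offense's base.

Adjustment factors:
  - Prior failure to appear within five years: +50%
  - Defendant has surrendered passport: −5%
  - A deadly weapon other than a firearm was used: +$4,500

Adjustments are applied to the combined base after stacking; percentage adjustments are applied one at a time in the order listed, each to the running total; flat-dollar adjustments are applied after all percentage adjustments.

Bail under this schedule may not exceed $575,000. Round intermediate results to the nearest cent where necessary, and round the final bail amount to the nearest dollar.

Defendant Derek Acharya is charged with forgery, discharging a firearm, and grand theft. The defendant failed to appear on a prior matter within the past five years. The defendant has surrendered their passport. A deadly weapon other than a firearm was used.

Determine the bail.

Base amounts from the schedule: forgery $37,500; discharging a firearm $205,000; grand theft $3,000.
Stacking rule: highest base plus 30% of each additional charge. Highest is discharging a firearm at $205,000. Additional: $37,500 × 30% = $11,250; $3,000 × 30% = $900. Combined base = $205,000 + $12,150 = $217,150.
Prior failure to appear within five years (+50%): $217,150 × 1.5 = $325,725.
Defendant has surrendered passport (−5%): $325,725 × 0.95 = $309,438.75.
A deadly weapon other than a firearm was used (+$4,500 flat): $309,438.75 + $4,500 = $313,938.75.
$313,938.75 is within the $575,000 maximum.
Rounded to the nearest dollar: $313,939.

$313,939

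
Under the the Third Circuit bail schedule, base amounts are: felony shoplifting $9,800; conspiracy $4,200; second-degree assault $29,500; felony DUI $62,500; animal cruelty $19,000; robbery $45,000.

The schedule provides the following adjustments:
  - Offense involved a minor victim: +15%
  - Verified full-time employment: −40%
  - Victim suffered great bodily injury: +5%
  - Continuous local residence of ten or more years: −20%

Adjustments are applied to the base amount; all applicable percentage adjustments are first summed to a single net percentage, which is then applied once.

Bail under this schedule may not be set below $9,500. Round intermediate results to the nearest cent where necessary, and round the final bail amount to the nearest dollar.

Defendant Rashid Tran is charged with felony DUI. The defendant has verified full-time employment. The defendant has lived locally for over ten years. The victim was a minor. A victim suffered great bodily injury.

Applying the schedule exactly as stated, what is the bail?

Base amounts from the schedule: felony DUI $62,500.
Single charge. Combined base = $62,500.
Net percentage adjustment: +15% −40% +5% −20% = −40%. $62,500 × 0.6 = $37,500.
$37,500 is at or above the $9,500 minimum.

$37,500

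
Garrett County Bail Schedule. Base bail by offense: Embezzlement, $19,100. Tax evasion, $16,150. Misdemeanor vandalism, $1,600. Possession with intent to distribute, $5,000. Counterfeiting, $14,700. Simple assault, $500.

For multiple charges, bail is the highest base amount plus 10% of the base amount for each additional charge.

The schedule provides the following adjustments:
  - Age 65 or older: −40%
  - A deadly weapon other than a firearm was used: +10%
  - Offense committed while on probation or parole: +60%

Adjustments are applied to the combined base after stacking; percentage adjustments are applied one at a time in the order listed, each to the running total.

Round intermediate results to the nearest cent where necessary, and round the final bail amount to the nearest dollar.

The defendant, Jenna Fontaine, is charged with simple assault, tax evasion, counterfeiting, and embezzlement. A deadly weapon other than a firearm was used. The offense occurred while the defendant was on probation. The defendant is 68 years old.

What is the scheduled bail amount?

Base amounts from the schedule: simple assault $500; tax evasion $16,150; counterfeiting $14,700; embezzlement $19,100.
Stacking rule: highest base plus 10% of each additional charge. Highest is embezzlement at $19,100. Additional: $500 × 10% = $50; $16,150 × 10% = $1,615; $14,700 × 10% = $1,470. Combined base = $19,100 + $3,135 = $22,235.
Age 65 or older (−40%): $22,235 × 0.6 = $13,341.
A deadly weapon other than a firearm was used (+10%): $13,341 × 1.1 = $14,675.10.
Offense committed while on probation or parole (+60%): $14,675.10 × 1.6 = $23,480.16.
Rounded to the nearest dollar: $23,480.

$23,480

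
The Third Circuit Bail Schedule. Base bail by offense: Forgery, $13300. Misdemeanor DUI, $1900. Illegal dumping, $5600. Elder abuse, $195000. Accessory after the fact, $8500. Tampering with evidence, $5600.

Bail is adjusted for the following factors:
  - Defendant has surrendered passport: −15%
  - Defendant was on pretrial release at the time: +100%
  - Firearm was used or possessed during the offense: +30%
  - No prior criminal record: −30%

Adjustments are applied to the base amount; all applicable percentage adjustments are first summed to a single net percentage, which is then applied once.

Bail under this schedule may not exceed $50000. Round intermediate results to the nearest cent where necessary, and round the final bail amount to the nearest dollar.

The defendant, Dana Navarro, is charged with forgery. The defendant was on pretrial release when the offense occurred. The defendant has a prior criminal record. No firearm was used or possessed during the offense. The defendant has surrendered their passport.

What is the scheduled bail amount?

Base amounts from the schedule: forgery $13300.
Single charge. Combined base = $13300.
Net percentage adjustment: −15% +100% = +85%. $13300 × 1.85 = $24605.
$24605 is within the $50000 maximum.

$24605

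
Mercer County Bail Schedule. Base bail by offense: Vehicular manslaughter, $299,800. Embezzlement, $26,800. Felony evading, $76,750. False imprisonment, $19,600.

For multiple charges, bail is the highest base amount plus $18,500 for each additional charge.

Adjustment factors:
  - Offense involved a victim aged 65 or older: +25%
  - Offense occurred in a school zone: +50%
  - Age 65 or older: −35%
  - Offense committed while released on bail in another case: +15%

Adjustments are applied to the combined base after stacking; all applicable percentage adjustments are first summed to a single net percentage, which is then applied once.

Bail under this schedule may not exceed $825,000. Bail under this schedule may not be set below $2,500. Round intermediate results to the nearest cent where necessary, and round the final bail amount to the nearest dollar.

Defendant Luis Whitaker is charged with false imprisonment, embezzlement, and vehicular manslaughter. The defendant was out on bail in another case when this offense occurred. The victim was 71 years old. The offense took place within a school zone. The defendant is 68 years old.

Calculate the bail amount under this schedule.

$522,040

Base amounts from the schedule: false imprisonment $19,600; embezzlement $26,800; vehicular manslaughter $299,800.
Stacking rule: highest base plus $18,500 per additional charge. Highest is vehicular manslaughter at $299,800; 2 additional charges → +$37,000. Combined base = $336,800.
Net percentage adjustment: +25% +50% −35% +15% = +55%. $336,800 × 1.55 = $522,040.
$522,040 is within the $825,000 maximum.
$522,040 is at or above the $2,500 minimum.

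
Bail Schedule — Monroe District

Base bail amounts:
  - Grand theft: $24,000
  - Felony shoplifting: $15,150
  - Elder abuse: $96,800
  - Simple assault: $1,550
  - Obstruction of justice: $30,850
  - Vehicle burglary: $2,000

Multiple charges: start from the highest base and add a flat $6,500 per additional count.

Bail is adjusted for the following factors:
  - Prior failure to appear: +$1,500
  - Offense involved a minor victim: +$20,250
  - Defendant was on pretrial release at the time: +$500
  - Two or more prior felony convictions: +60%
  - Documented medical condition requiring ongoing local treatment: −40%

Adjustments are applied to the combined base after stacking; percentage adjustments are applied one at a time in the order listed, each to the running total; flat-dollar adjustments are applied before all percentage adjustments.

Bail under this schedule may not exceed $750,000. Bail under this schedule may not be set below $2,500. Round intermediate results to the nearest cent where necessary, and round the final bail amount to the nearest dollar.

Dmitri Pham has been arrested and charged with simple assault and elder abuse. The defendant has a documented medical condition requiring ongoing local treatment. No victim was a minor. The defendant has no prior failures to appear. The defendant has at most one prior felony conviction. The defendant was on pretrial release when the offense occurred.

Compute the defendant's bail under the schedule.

$62,280

Base amounts from the schedule: simple assault $1,550; elder abuse $96,800.
Stacking rule: highest base plus $6,500 per additional charge. Highest is elder abuse at $96,800; 1 additional charge → +$6,500. Combined base = $103,300.
Defendant was on pretrial release at the time (+$500 flat): $103,300 + $500 = $103,800.
Documented medical condition requiring ongoing local treatment (−40%): $103,800 × 0.6 = $62,280.
$62,280 is within the $750,000 maximum.
$62,280 is at or above the $2,500 minimum.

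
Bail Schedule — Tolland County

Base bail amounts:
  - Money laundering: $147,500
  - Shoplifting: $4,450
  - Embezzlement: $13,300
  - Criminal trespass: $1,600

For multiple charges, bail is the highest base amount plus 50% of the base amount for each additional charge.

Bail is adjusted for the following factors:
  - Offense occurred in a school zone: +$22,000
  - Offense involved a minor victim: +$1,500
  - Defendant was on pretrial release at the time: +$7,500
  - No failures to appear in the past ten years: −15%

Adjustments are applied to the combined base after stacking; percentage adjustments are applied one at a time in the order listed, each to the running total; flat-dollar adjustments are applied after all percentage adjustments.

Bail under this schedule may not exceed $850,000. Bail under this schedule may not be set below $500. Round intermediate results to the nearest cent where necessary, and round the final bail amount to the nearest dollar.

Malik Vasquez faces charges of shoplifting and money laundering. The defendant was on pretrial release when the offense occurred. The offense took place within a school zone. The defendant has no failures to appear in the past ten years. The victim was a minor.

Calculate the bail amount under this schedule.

Base amounts from the schedule: shoplifting $4,450; money laundering $147,500.
Stacking rule: highest base plus 50% of each additional charge. Highest is money laundering at $147,500. Additional: $4,450 × 50% = $2,225. Combined base = $147,500 + $2,225 = $149,725.
No failures to appear in the past ten years (−15%): $149,725 × 0.85 = $127,266.25.
Offense occurred in a school zone (+$22,000 flat): $127,266.25 + $22,000 = $149,266.25.
Offense involved a minor victim (+$1,500 flat): $149,266.25 + $1,500 = $150,766.25.
Defendant was on pretrial release at the time (+$7,500 flat): $150,766.25 + $7,500 = $158,266.25.
$158,266.25 is within the $850,000 maximum.
$158,266.25 is at or above the $500 minimum.
Rounded to the nearest dollar: $158,266.

$158,266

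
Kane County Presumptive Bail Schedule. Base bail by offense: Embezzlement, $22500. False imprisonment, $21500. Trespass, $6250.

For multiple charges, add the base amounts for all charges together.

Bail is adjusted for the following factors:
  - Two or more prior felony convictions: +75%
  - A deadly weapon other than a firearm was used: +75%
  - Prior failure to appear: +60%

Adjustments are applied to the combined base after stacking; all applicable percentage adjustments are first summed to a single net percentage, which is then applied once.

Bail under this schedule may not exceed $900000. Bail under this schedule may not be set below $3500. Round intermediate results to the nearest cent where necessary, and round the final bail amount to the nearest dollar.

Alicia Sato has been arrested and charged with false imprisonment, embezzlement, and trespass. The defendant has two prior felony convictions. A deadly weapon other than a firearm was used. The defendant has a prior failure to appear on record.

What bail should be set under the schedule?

Base amounts from the schedule: false imprisonment $21500; embezzlement $22500; trespass $6250.
Stacking rule: sum of all bases. $21500 + $22500 + $6250 = $50250.
Net percentage adjustment: +75% +75% +60% = +210%. $50250 × 3.1 = $155775.
$155775 is within the $900000 maximum.
$155775 is at or above the $3500 minimum.

$155775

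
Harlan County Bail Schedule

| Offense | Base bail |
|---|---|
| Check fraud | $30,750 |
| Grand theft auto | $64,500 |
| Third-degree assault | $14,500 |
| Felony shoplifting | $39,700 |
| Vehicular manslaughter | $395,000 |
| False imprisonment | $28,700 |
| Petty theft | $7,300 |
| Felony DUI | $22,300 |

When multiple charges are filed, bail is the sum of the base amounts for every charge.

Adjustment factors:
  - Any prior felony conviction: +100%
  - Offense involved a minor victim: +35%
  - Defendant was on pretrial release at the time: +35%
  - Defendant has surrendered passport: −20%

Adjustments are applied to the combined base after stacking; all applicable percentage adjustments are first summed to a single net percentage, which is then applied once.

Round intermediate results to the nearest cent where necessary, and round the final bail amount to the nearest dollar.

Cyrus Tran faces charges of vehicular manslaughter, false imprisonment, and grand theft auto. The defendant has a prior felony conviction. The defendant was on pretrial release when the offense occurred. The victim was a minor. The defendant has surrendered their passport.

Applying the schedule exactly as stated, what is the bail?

$1,220,500

Base amounts from the schedule: vehicular manslaughter $395,000; false imprisonment $28,700; grand theft auto $64,500.
Stacking rule: sum of all bases. $395,000 + $28,700 + $64,500 = $488,200.
Net percentage adjustment: +100% +35% +35% −20% = +150%. $488,200 × 2.5 = $1,220,500.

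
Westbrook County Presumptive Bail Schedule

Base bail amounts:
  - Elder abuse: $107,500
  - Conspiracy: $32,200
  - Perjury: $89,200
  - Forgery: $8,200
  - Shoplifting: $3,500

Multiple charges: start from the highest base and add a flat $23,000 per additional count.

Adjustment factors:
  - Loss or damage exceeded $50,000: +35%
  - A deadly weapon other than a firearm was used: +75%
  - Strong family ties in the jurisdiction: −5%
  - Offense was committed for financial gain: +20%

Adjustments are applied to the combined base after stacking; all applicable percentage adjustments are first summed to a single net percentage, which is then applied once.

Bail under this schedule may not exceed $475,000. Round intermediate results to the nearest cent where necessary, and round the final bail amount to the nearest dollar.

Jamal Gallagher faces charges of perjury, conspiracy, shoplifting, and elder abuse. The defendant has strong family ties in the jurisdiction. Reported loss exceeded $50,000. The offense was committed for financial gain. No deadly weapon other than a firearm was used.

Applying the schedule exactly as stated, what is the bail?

$264,750

Base amounts from the schedule: perjury $89,200; conspiracy $32,200; shoplifting $3,500; elder abuse $107,500.
Stacking rule: highest base plus $23,000 per additional charge. Highest is elder abuse at $107,500; 3 additional charges → +$69,000. Combined base = $176,500.
Net percentage adjustment: +35% −5% +20% = +50%. $176,500 × 1.5 = $264,750.
$264,750 is within the $475,000 maximum.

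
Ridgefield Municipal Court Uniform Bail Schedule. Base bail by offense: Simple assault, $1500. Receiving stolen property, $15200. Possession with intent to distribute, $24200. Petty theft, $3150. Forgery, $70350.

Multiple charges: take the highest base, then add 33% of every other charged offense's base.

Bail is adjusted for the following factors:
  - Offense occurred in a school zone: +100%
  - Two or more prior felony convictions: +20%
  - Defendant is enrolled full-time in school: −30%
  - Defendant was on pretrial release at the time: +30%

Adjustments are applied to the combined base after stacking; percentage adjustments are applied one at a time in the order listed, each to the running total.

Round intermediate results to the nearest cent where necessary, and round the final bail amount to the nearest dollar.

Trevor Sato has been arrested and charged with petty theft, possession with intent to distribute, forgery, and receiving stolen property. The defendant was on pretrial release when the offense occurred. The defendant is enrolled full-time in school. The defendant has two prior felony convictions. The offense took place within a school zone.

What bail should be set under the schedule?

$184311

Base amounts from the schedule: petty theft $3150; possession with intent to distribute $24200; forgery $70350; receiving stolen property $15200.
Stacking rule: highest base plus 33% of each additional charge. Highest is forgery at $70350. Additional: $3150 × 33% = $1039.50; $24200 × 33% = $7986; $15200 × 33% = $5016. Combined base = $70350 + $14041.50 = $84391.50.
Offense occurred in a school zone (+100%): $84391.50 × 2 = $168783.
Two or more prior felony convictions (+20%): $168783 × 1.2 = $202539.60.
Defendant is enrolled full-time in school (−30%): $202539.60 × 0.7 = $141777.72.
Defendant was on pretrial release at the time (+30%): $141777.72 × 1.3 = $184311.04.
Rounded to the nearest dollar: $184311.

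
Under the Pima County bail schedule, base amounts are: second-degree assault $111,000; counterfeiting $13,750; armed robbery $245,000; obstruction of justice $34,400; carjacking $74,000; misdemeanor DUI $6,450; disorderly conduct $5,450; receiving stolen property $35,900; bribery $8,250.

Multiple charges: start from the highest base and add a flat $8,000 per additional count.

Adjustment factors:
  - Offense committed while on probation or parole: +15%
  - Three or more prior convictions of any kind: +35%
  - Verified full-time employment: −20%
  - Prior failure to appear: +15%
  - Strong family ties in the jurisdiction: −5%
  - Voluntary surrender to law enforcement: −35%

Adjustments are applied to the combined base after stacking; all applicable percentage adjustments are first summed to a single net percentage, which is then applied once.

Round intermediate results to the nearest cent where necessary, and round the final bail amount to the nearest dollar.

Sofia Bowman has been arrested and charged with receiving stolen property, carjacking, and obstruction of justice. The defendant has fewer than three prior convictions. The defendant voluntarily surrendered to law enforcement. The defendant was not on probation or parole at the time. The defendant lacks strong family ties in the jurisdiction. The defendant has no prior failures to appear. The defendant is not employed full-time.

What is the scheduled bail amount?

Base amounts from the schedule: receiving stolen property $35,900; carjacking $74,000; obstruction of justice $34,400.
Stacking rule: highest base plus $8,000 per additional charge. Highest is carjacking at $74,000; 2 additional charges → +$16,000. Combined base = $90,000.
Voluntary surrender to law enforcement (−35%): $90,000 × 0.65 = $58,500.

$58,500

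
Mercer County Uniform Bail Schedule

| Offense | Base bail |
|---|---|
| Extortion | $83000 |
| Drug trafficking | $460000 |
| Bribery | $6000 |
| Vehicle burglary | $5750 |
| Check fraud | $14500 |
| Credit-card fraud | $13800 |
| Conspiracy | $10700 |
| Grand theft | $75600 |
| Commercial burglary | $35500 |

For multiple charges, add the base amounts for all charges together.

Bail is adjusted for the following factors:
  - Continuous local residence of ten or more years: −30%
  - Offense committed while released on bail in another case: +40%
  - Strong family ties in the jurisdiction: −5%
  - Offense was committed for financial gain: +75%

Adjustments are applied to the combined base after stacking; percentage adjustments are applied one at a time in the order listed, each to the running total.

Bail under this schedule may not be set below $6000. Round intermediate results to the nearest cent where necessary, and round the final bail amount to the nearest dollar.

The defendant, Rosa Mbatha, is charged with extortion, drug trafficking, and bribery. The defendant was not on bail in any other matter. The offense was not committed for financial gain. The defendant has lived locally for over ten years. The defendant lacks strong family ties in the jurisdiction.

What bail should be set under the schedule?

Base amounts from the schedule: extortion $83000; drug trafficking $460000; bribery $6000.
Stacking rule: sum of all bases. $83000 + $460000 + $6000 = $549000.
Continuous local residence of ten or more years (−30%): $549000 × 0.7 = $384300.
$384300 is at or above the $6000 minimum.

$384300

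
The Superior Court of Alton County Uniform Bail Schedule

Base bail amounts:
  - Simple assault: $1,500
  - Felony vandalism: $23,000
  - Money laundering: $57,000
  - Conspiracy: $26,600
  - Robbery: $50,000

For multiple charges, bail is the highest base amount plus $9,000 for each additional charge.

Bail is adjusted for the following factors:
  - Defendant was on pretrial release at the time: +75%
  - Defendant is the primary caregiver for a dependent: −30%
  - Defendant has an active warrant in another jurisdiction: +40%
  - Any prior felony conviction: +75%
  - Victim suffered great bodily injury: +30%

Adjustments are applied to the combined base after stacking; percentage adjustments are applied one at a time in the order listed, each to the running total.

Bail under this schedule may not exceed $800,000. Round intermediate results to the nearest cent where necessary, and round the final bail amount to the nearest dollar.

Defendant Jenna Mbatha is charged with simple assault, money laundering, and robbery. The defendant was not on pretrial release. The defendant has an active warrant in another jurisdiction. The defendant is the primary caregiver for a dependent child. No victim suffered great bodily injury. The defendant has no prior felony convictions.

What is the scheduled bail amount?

$73,500

Base amounts from the schedule: simple assault $1,500; money laundering $57,000; robbery $50,000.
Stacking rule: highest base plus $9,000 per additional charge. Highest is money laundering at $57,000; 2 additional charges → +$18,000. Combined base = $75,000.
Defendant is the primary caregiver for a dependent (−30%): $75,000 × 0.7 = $52,500.
Defendant has an active warrant in another jurisdiction (+40%): $52,500 × 1.4 = $73,500.
$73,500 is within the $800,000 maximum.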